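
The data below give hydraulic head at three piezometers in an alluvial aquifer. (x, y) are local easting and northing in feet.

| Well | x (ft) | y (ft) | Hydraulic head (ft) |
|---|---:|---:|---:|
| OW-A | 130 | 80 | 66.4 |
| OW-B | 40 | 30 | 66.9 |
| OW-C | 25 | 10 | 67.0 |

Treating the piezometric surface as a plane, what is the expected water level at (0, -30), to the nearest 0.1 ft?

Three-point gradient (reference OW-A): Δ to OW-B = (-90, -50, +0.5), Δ to OW-C = (-105, -70, +0.6).
∂h/∂x = -0.004762, ∂h/∂y = -0.001429 (det = 1050).
h(0, -30) = 66.4 + (-0.004762)·(-130) + (-0.001429)·(-110) = 66.4 +0.619 +0.157 = 67.176 ft.

67.2 ft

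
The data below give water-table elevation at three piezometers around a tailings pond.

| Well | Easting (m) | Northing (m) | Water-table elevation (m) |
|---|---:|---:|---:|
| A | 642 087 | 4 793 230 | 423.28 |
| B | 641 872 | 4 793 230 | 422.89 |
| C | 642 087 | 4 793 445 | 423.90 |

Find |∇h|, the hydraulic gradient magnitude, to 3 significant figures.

∂h/∂x = (422.89 − 423.28) / (641872 − 642087) = +0.001814
∂h/∂y = (423.90 − 423.28) / (4793445 − 4793230) = +0.002884
|∇h| = √(0.001814² + 0.002884²) = 0.003407

0.00341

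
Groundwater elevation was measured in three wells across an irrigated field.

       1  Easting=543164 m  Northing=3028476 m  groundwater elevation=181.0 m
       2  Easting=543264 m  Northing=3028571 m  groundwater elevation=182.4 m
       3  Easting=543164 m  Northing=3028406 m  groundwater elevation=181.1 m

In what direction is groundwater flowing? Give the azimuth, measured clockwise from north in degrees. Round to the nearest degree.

Taking 1 as reference: 2−1 = (100, 95, +1.4); 3−1 = (0, -70, +0.1).
Determinant of the coordinate differences = 100·(-70) − 0·95 = -7000.
∂h/∂x = [(+1.4)·(-70) − (+0.1)·95] / -7000 = +0.01536
∂h/∂y = [100·(+0.1) − 0·(+1.4)] / -7000 = -0.001429
Flow direction (−∇h) has components (-0.01536 E, +0.001429 N).
Azimuth = atan2(E, N) = atan2(-0.01536, +0.001429) = 275.3° ≈ 275°.

275°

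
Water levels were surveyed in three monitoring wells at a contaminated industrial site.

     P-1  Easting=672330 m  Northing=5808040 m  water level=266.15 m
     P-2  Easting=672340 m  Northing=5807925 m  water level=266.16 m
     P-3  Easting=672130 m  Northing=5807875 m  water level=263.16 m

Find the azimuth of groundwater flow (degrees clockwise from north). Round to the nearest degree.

265°

Differences from P-1: to P-2 (Δx, Δy, Δh) = (10, -115, +0.01); to P-3 = (-200, -165, -2.99).
Solve a·Δx + b·Δy = Δh: det = 10·(-165) − (-200)·(-115) = -24650.
∂h/∂x = [(+0.01)·(-165) − (-2.99)·(-115)] / -24650 = +0.01402
∂h/∂y = [10·(-2.99) − (-200)·(+0.01)] / -24650 = +0.001132
Flow direction (−∇h) has components (-0.01402 E, -0.001132 N).
Azimuth = atan2(E, N) = atan2(-0.01402, -0.001132) = 265.4° ≈ 265°.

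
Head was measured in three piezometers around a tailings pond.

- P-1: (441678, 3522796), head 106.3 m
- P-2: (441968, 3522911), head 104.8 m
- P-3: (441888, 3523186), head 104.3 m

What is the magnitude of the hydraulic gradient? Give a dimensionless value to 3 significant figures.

0.00498

Three-point gradient (reference P-1): Δ to P-2 = (290, 115, -1.5), Δ to P-3 = (210, 390, -2.0).
∂h/∂x = -0.003991, ∂h/∂y = -0.002979 (det = 88950).
|∇h| = √(-0.003991² + -0.002979²) = 0.00498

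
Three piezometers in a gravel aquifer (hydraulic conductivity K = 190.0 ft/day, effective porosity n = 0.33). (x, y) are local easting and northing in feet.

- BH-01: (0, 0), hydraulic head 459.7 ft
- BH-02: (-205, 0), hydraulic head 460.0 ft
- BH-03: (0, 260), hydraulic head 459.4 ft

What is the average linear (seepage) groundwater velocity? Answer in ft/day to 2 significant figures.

1.1 ft/day

∂h/∂x = (460.0 − 459.7) / (-205 − 0) = -0.001463
∂h/∂y = (459.4 − 459.7) / (260 − 0) = -0.001154
|∇h| = √(-0.001463² + -0.001154²) = 0.001863
Seepage velocity v = K·i/n = 190.0 × 0.001863 / 0.33 = 1.073 ft/day.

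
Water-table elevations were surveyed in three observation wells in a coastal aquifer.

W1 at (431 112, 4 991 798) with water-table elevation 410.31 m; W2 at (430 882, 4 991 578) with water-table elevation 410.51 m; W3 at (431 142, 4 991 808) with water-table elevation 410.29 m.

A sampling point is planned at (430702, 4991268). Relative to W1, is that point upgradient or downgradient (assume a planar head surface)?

upgradient

Differences from W1: to W2 (Δx, Δy, Δh) = (-230, -220, +0.20); to W3 = (30, 10, -0.02).
Determinant of the coordinate differences = (-230)·10 − 30·(-220) = 4300.
∂h/∂x = [(+0.20)·10 − (-0.02)·(-220)] / 4300 = -0.0005581
∂h/∂y = [(-230)·(-0.02) − 30·(+0.20)] / 4300 = -0.0003256
Head at (430702, 4991268) = 410.31 + (-0.0005581)·(-410) + (-0.0003256)·(-530) = 410.71 m.
That is higher than the 410.31 m at W1, so the point is upgradient.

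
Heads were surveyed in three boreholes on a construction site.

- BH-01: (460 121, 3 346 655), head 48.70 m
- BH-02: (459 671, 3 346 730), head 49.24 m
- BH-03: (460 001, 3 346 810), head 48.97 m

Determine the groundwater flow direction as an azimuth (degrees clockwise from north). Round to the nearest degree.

132°

Three-point gradient (reference BH-01): Δ to BH-02 = (-450, 75, +0.54), Δ to BH-03 = (-120, 155, +0.27).
∂h/∂x = -0.001044, ∂h/∂y = +0.0009333 (det = -60750).
Flow direction (−∇h) has components (+0.001044 E, -0.0009333 N).
Azimuth = atan2(E, N) = atan2(+0.001044, -0.0009333) = 131.8° ≈ 132°.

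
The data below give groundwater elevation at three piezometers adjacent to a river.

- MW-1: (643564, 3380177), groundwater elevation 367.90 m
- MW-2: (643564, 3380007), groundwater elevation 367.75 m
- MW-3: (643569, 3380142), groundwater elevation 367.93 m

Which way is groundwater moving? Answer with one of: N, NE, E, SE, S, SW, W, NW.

With h = a·x + b·y + c and MW-1 as origin, the differences give:
  0·a + (-170)·b = -0.15
  5·a + (-35)·b = +0.03
Eliminate b (×(-35) and ×(-170), subtract): 850·a = 10.350 → a = ∂h/∂x = +0.01218
Back-substitute: b = ∂h/∂y = +0.0008824.
Flow = −∇h = (-0.01218 east, -0.0008824 north), which points west.

W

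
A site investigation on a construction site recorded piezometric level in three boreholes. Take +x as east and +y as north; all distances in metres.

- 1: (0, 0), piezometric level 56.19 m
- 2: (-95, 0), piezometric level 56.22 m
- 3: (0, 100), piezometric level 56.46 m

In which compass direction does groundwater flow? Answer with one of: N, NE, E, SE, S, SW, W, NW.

∂h/∂x = (56.22 − 56.19) / (-95 − 0) = -0.0003158
∂h/∂y = (56.46 − 56.19) / (100 − 0) = +0.002700
Flow = −∇h = (+0.0003158 east, -0.002700 north), which points south.

S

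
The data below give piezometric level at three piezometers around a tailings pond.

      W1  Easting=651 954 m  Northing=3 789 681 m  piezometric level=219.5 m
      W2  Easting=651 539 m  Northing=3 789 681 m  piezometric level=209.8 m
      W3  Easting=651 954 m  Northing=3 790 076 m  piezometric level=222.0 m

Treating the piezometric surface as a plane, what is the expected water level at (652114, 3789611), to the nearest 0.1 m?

∂h/∂x = (209.8 − 219.5) / (651539 − 651954) = +0.02337
∂h/∂y = (222.0 − 219.5) / (3790076 − 3789681) = +0.006329
h(652114, 3789611) = 219.5 + (+0.02337)·(160) + (+0.006329)·(-70) = 219.5 +3.740 -0.443 = 222.797 m.

222.8 m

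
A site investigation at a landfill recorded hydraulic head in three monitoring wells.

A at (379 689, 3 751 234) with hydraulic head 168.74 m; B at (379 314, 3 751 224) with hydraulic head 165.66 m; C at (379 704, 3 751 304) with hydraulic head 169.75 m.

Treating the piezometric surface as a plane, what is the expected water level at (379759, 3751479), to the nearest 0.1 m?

With h = a·x + b·y + c and A as origin, the differences give:
  (-375)·a + (-10)·b = -3.08
  15·a + 70·b = +1.01
Eliminate b (×70 and ×(-10), subtract): -26100·a = -205.500 → a = ∂h/∂x = +0.007874
Back-substitute: b = ∂h/∂y = +0.01274.
h(379759, 3751479) = 168.74 + (+0.007874)·(70) + (+0.01274)·(245) = 168.74 +0.551 +3.122 = 172.413 m.

172.4 m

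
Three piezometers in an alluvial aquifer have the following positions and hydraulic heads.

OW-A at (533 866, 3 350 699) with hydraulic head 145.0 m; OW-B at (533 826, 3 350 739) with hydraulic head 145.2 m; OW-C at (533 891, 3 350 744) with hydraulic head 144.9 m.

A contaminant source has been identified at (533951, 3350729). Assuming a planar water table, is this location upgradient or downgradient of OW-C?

Taking OW-A as reference: OW-B−OW-A = (-40, 40, +0.2); OW-C−OW-A = (25, 45, -0.1).
Determinant of the coordinate differences = (-40)·45 − 25·40 = -2800.
∂h/∂x = [(+0.2)·45 − (-0.1)·40] / -2800 = -0.004643
∂h/∂y = [(-40)·(-0.1) − 25·(+0.2)] / -2800 = +0.0003571
Head at (533951, 3350729) = 145.0 + (-0.004643)·(85) + (+0.0003571)·(30) = 144.62 m.
That is lower than the 144.9 m at OW-C, so the point is downgradient.

downgradient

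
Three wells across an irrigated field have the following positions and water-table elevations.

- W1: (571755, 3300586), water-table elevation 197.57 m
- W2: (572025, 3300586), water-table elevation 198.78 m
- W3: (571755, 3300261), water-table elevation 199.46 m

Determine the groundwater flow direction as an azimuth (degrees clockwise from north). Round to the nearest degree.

∂h/∂x = (198.78 − 197.57) / (572025 − 571755) = +0.004481
∂h/∂y = (199.46 − 197.57) / (3300261 − 3300586) = -0.005815
Flow direction (−∇h) has components (-0.004481 E, +0.005815 N).
Azimuth = atan2(E, N) = atan2(-0.004481, +0.005815) = 322.4° ≈ 322°.

322°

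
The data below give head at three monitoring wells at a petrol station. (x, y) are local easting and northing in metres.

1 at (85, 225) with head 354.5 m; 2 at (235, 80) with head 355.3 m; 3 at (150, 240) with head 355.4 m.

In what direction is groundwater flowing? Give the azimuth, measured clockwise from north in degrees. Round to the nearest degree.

With h = a·x + b·y + c and 1 as origin, the differences give:
  150·a + (-145)·b = +0.8
  65·a + 15·b = +0.9
Eliminate b (×15 and ×(-145), subtract): 11675·a = 142.50 → a = ∂h/∂x = +0.01221
Back-substitute: b = ∂h/∂y = +0.007109.
Flow direction (−∇h) has components (-0.01221 E, -0.007109 N).
Azimuth = atan2(E, N) = atan2(-0.01221, -0.007109) = 239.8° ≈ 240°.

240°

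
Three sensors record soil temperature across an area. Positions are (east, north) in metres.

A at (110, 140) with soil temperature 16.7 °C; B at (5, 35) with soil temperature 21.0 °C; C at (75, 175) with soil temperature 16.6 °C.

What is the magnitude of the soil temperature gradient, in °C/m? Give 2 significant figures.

With T = a·x + b·y + c and A as origin, the differences give:
  (-105)·a + (-105)·b = +4.3
  (-35)·a + 35·b = -0.1
Eliminate b (×35 and ×(-105), subtract): -7350·a = 140.00 → a = ∂T/∂x = -0.01905
Back-substitute: b = ∂T/∂y = -0.02190.
|∇f| = √(-0.01905² + -0.02190²) = 0.02903 °C/m

0.029 °C/m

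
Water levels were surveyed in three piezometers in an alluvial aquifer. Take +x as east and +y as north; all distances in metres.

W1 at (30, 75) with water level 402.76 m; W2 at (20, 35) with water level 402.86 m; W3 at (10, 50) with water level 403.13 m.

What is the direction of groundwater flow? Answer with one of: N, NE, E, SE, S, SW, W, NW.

E

With h = a·x + b·y + c and W1 as origin, the differences give:
  (-10)·a + (-40)·b = +0.10
  (-20)·a + (-25)·b = +0.37
Eliminate b (×(-25) and ×(-40), subtract): -550·a = 12.300 → a = ∂h/∂x = -0.02236
Back-substitute: b = ∂h/∂y = +0.003091.
Flow = −∇h = (+0.02236 east, -0.003091 north), which points east.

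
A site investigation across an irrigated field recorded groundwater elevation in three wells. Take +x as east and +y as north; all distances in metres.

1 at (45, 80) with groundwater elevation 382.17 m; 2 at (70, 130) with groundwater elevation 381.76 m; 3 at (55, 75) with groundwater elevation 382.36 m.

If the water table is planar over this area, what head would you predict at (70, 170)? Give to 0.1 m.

381.2 m

With h = a·x + b·y + c and 1 as origin, the differences give:
  25·a + 50·b = -0.41
  10·a + (-5)·b = +0.19
Eliminate b (×(-5) and ×50, subtract): -625·a = -7.450 → a = ∂h/∂x = +0.01192
Back-substitute: b = ∂h/∂y = -0.01416.
h(70, 170) = 382.17 + (+0.01192)·(25) + (-0.01416)·(90) = 382.17 +0.298 -1.274 = 381.194 m.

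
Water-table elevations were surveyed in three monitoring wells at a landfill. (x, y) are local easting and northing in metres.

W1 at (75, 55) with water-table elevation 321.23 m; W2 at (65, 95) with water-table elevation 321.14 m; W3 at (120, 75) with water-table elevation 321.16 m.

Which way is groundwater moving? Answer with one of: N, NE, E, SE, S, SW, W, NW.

N

Differences from W1: to W2 (Δx, Δy, Δh) = (-10, 40, -0.09); to W3 = (45, 20, -0.07).
Determinant of the coordinate differences = (-10)·20 − 45·40 = -2000.
∂h/∂x = [(-0.09)·20 − (-0.07)·40] / -2000 = -0.0005000
∂h/∂y = [(-10)·(-0.07) − 45·(-0.09)] / -2000 = -0.002375
Flow = −∇h = (+0.0005000 east, +0.002375 north), which points north.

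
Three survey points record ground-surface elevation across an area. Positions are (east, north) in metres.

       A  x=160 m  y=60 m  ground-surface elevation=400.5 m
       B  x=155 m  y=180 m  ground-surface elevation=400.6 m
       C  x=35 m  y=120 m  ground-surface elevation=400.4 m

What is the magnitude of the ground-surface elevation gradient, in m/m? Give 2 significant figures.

0.0015 m/m

Three-point gradient (reference A): Δ to B = (-5, 120, +0.1), Δ to C = (-125, 60, -0.1).
∂z/∂x = +0.001224, ∂z/∂y = +0.0008844 (det = 14700).
|∇f| = √(0.001224² + 0.0008844²) = 0.00151 m/m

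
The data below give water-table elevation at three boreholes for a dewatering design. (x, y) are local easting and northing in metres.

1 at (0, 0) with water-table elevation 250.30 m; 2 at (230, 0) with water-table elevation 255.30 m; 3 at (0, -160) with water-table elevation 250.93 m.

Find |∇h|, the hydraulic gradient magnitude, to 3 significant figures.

∂h/∂x = (255.30 − 250.30) / (230 − 0) = +0.02174
∂h/∂y = (250.93 − 250.30) / (-160 − 0) = -0.003937
|∇h| = √(0.02174² + -0.003937²) = 0.02209

0.0221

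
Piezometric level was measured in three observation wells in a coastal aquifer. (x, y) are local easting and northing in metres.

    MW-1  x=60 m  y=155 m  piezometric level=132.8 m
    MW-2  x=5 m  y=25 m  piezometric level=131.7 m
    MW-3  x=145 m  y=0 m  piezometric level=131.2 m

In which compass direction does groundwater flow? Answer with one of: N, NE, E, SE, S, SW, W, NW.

With h = a·x + b·y + c and MW-1 as origin, the differences give:
  (-55)·a + (-130)·b = -1.1
  85·a + (-155)·b = -1.6
Eliminate b (×(-155) and ×(-130), subtract): 19575·a = -37.50 → a = ∂h/∂x = -0.001916
Back-substitute: b = ∂h/∂y = +0.009272.
Flow = −∇h = (+0.001916 east, -0.009272 north), which points south.

S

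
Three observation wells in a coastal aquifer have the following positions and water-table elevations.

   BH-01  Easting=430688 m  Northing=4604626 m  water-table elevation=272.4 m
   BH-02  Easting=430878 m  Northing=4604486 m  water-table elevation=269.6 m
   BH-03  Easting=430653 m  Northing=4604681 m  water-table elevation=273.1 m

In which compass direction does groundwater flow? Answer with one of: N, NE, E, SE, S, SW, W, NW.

With h = a·x + b·y + c and BH-01 as origin, the differences give:
  190·a + (-140)·b = -2.8
  (-35)·a + 55·b = +0.7
Eliminate b (×55 and ×(-140), subtract): 5550·a = -56.00 → a = ∂h/∂x = -0.01009
Back-substitute: b = ∂h/∂y = +0.006306.
Flow = −∇h = (+0.01009 east, -0.006306 north), which points southeast.

SE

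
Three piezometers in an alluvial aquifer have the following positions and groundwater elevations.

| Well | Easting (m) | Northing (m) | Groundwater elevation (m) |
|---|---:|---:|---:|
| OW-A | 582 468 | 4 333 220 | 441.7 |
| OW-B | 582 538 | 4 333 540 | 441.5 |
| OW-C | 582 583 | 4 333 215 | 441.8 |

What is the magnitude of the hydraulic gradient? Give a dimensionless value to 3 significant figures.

0.00116

With h = a·x + b·y + c and OW-A as origin, the differences give:
  70·a + 320·b = -0.2
  115·a + (-5)·b = +0.1
Eliminate b (×(-5) and ×320, subtract): -37150·a = -31.00 → a = ∂h/∂x = +0.0008345
Back-substitute: b = ∂h/∂y = -0.0008075.
|∇h| = √(0.0008345² + -0.0008075²) = 0.001161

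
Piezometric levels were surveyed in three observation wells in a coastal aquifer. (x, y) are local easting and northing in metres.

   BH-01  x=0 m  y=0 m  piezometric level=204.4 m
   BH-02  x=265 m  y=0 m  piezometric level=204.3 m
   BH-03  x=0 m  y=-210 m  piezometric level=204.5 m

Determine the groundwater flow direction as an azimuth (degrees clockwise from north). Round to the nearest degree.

∂h/∂x = (204.3 − 204.4) / (265 − 0) = -0.0003774
∂h/∂y = (204.5 − 204.4) / (-210 − 0) = -0.0004762
Flow direction (−∇h) has components (+0.0003774 E, +0.0004762 N).
Azimuth = atan2(E, N) = atan2(+0.0003774, +0.0004762) = 38.4° ≈ 038°.

038°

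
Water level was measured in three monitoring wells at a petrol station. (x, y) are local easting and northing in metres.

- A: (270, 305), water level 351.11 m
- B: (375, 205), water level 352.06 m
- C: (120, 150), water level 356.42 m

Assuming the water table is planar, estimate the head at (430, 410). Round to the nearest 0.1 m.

Taking A as reference: B−A = (105, -100, +0.95); C−A = (-150, -155, +5.31).
Determinant of the coordinate differences = 105·(-155) − (-150)·(-100) = -31275.
∂h/∂x = [(+0.95)·(-155) − (+5.31)·(-100)] / -31275 = -0.01227
∂h/∂y = [105·(+5.31) − (-150)·(+0.95)] / -31275 = -0.02238
h(430, 410) = 351.11 + (-0.01227)·(160) + (-0.02238)·(105) = 351.11 -1.963 -2.350 = 346.796 m.

346.8 m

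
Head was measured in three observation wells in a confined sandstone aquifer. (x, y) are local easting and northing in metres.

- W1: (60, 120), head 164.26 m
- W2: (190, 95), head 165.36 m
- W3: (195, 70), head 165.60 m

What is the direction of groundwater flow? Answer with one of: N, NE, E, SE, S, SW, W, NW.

Differences from W1: to W2 (Δx, Δy, Δh) = (130, -25, +1.10); to W3 = (135, -50, +1.34).
Determinant of the coordinate differences = 130·(-50) − 135·(-25) = -3125.
∂h/∂x = [(+1.10)·(-50) − (+1.34)·(-25)] / -3125 = +0.006880
∂h/∂y = [130·(+1.34) − 135·(+1.10)] / -3125 = -0.008224
Flow = −∇h = (-0.006880 east, +0.008224 north), which points northwest.

NW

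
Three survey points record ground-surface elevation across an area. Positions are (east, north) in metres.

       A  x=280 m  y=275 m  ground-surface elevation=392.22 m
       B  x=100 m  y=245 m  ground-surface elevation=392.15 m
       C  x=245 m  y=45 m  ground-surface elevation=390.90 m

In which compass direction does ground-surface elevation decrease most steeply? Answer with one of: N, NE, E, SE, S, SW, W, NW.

S

Three-point gradient (reference A): Δ to B = (-180, -30, -0.07), Δ to C = (-35, -230, -1.32).
∂z/∂x = -0.0005824, ∂z/∂y = +0.005828 (det = 40350).
Steepest decrease is along −∇f = (+0.0005824 E, -0.005828 N) → south.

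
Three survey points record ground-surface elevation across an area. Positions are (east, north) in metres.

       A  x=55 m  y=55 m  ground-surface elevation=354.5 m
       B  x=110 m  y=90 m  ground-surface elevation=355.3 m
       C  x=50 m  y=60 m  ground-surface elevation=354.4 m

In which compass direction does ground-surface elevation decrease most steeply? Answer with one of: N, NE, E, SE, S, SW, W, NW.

W

Three-point gradient (reference A): Δ to B = (55, 35, +0.8), Δ to C = (-5, 5, -0.1).
∂z/∂x = +0.01667, ∂z/∂y = -0.003333 (det = 450).
Steepest decrease is along −∇f = (-0.01667 E, +0.003333 N) → west.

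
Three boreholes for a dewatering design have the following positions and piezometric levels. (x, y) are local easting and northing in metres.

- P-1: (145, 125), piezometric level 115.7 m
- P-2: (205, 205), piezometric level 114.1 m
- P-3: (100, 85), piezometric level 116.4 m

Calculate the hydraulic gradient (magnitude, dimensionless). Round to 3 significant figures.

With h = a·x + b·y + c and P-1 as origin, the differences give:
  60·a + 80·b = -1.6
  (-45)·a + (-40)·b = +0.7
Eliminate b (×(-40) and ×80, subtract): 1200·a = 8.00 → a = ∂h/∂x = +0.006667
Back-substitute: b = ∂h/∂y = -0.02500.
|∇h| = √(0.006667² + -0.02500²) = 0.02587

0.0259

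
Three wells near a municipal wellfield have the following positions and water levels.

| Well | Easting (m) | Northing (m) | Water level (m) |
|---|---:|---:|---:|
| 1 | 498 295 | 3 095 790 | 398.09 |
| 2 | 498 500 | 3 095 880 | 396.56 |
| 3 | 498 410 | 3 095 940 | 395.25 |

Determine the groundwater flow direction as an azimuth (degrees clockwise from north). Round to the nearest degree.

Differences from 1: to 2 (Δx, Δy, Δh) = (205, 90, -1.53); to 3 = (115, 150, -2.84).
Determinant of the coordinate differences = 205·150 − 115·90 = 20400.
∂h/∂x = [(-1.53)·150 − (-2.84)·90] / 20400 = +0.001279
∂h/∂y = [205·(-2.84) − 115·(-1.53)] / 20400 = -0.01991
Flow direction (−∇h) has components (-0.001279 E, +0.01991 N).
Azimuth = atan2(E, N) = atan2(-0.001279, +0.01991) = 356.3° ≈ 356°.

356°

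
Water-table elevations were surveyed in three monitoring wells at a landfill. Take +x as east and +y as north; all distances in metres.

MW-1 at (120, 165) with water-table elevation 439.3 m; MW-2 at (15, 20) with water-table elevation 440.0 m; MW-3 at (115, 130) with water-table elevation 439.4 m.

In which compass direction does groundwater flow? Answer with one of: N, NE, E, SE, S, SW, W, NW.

With h = a·x + b·y + c and MW-1 as origin, the differences give:
  (-105)·a + (-145)·b = +0.7
  (-5)·a + (-35)·b = +0.1
Eliminate b (×(-35) and ×(-145), subtract): 2950·a = -10.00 → a = ∂h/∂x = -0.003390
Back-substitute: b = ∂h/∂y = -0.002373.
Flow = −∇h = (+0.003390 east, +0.002373 north), which points northeast.

NE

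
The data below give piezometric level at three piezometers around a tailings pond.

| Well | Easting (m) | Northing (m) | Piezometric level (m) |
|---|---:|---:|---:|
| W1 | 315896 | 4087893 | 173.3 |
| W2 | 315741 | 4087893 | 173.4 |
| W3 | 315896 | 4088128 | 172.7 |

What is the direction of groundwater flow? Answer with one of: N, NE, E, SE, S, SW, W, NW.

N

∂h/∂x = (173.4 − 173.3) / (315741 − 315896) = -0.0006452
∂h/∂y = (172.7 − 173.3) / (4088128 − 4087893) = -0.002553
Flow = −∇h = (+0.0006452 east, +0.002553 north), which points north.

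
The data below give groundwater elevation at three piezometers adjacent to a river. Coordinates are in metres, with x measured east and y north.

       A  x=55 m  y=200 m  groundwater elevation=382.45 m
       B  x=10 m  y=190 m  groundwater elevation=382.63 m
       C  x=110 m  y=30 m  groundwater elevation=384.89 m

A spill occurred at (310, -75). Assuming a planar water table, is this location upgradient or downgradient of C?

upgradient

Taking A as reference: B−A = (-45, -10, +0.18); C−A = (55, -170, +2.44).
Solve a·Δx + b·Δy = Δh: det = (-45)·(-170) − 55·(-10) = 8200.
∂h/∂x = [(+0.18)·(-170) − (+2.44)·(-10)] / 8200 = -0.0007561
∂h/∂y = [(-45)·(+2.44) − 55·(+0.18)] / 8200 = -0.01460
Head at (310, -75) = 382.45 + (-0.0007561)·(255) + (-0.01460)·(-275) = 386.27 m.
That is higher than the 384.89 m at C, so the point is upgradient.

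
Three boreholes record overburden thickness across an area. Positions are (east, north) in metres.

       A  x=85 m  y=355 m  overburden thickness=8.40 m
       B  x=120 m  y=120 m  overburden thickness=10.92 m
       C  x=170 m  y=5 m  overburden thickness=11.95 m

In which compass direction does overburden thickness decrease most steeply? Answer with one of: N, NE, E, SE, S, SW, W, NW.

NE

Differences from A: to B (Δx, Δy, Δh) = (35, -235, +2.52); to C = (85, -350, +3.55).
Determinant of the coordinate differences = 35·(-350) − 85·(-235) = 7725.
∂d/∂x = [(+2.52)·(-350) − (+3.55)·(-235)] / 7725 = -0.006181
∂d/∂y = [35·(+3.55) − 85·(+2.52)] / 7725 = -0.01164
Steepest decrease is along −∇f = (+0.006181 E, +0.01164 N) → northeast.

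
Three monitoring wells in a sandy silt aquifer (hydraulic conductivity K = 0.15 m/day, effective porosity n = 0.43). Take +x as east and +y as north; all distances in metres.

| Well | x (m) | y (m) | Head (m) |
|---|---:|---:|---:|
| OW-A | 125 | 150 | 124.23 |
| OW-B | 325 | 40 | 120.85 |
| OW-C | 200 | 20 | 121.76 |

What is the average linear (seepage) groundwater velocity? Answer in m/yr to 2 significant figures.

Taking OW-A as reference: OW-B−OW-A = (200, -110, -3.38); OW-C−OW-A = (75, -130, -2.47).
Solve a·Δx + b·Δy = Δh: det = 200·(-130) − 75·(-110) = -17750.
∂h/∂x = [(-3.38)·(-130) − (-2.47)·(-110)] / -17750 = -0.009448
∂h/∂y = [200·(-2.47) − 75·(-3.38)] / -17750 = +0.01355
|∇h| = √(-0.009448² + 0.01355²) = 0.01652
Seepage velocity v = K·i/n = 0.15 × 0.01652 / 0.43 = 0.005763 m/day = 2.105 m/yr.

2.1 m/yr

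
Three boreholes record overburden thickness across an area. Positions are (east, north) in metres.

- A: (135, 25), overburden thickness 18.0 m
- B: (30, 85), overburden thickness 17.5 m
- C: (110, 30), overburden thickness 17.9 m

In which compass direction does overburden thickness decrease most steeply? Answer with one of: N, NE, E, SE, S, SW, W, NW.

With d = a·x + b·y + c and A as origin, the differences give:
  (-105)·a + 60·b = -0.5
  (-25)·a + 5·b = -0.1
Eliminate b (×5 and ×60, subtract): 975·a = 3.50 → a = ∂d/∂x = +0.003590
Back-substitute: b = ∂d/∂y = -0.002051.
Steepest decrease is along −∇f = (-0.003590 E, +0.002051 N) → northwest.

NW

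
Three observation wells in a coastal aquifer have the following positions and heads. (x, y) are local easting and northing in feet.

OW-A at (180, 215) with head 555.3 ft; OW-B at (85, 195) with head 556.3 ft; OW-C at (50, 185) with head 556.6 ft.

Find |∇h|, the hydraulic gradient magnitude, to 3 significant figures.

0.0305

Taking OW-A as reference: OW-B−OW-A = (-95, -20, +1.0); OW-C−OW-A = (-130, -30, +1.3).
Determinant of the coordinate differences = (-95)·(-30) − (-130)·(-20) = 250.
∂h/∂x = [(+1.0)·(-30) − (+1.3)·(-20)] / 250 = -0.01600
∂h/∂y = [(-95)·(+1.3) − (-130)·(+1.0)] / 250 = +0.02600
|∇h| = √(-0.01600² + 0.02600²) = 0.03053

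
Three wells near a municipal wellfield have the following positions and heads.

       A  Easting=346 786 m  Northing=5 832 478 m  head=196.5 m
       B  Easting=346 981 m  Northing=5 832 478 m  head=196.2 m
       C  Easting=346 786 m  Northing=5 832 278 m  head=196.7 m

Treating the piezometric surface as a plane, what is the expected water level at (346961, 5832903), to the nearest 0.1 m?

195.8 m

∂h/∂x = (196.2 − 196.5) / (346981 − 346786) = -0.001538
∂h/∂y = (196.7 − 196.5) / (5832278 − 5832478) = -0.0010000
h(346961, 5832903) = 196.5 + (-0.001538)·(175) + (-0.0010000)·(425) = 196.5 -0.269 -0.425 = 195.806 m.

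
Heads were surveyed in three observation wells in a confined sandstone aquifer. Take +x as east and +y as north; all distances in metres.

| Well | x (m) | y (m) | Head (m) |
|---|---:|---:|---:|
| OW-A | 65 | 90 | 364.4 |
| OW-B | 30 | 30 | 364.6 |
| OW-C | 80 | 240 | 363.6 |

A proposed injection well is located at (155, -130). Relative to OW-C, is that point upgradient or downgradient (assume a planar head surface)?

upgradient

With h = a·x + b·y + c and OW-A as origin, the differences give:
  (-35)·a + (-60)·b = +0.2
  15·a + 150·b = -0.8
Eliminate b (×150 and ×(-60), subtract): -4350·a = -18.00 → a = ∂h/∂x = +0.004138
Back-substitute: b = ∂h/∂y = -0.005747.
Head at (155, -130) = 364.4 + (+0.004138)·(90) + (-0.005747)·(-220) = 366.04 m.
That is higher than the 363.6 m at OW-C, so the point is upgradient.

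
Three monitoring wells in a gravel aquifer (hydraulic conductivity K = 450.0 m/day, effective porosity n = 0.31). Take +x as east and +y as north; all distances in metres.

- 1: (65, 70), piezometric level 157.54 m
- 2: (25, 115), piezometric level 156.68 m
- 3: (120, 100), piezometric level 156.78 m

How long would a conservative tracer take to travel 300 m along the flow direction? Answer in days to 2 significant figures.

9.7 days

With h = a·x + b·y + c and 1 as origin, the differences give:
  (-40)·a + 45·b = -0.86
  55·a + 30·b = -0.76
Eliminate b (×30 and ×45, subtract): -3675·a = 8.400 → a = ∂h/∂x = -0.002286
Back-substitute: b = ∂h/∂y = -0.02114.
|∇h| = √(-0.002286² + -0.02114²) = 0.02126
Seepage velocity v = K·i/n = 450.0 × 0.02126 / 0.31 = 30.86 m/day.
t = 300 / 30.86 = 9.721 days.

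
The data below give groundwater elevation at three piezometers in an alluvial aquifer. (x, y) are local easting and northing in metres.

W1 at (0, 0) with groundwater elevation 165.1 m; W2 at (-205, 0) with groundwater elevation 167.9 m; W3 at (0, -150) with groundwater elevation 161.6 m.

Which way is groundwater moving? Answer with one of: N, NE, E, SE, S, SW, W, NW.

∂h/∂x = (167.9 − 165.1) / (-205 − 0) = -0.01366
∂h/∂y = (161.6 − 165.1) / (-150 − 0) = +0.02333
Flow = −∇h = (+0.01366 east, -0.02333 north), which points southeast.

SE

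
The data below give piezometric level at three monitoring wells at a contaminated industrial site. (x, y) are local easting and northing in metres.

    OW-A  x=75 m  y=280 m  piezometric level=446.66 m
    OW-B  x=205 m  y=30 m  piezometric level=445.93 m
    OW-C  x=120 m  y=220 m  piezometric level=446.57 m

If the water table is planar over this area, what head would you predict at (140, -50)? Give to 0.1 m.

445.0 m

Taking OW-A as reference: OW-B−OW-A = (130, -250, -0.73); OW-C−OW-A = (45, -60, -0.09).
Determinant of the coordinate differences = 130·(-60) − 45·(-250) = 3450.
∂h/∂x = [(-0.73)·(-60) − (-0.09)·(-250)] / 3450 = +0.006174
∂h/∂y = [130·(-0.09) − 45·(-0.73)] / 3450 = +0.006130
h(140, -50) = 446.66 + (+0.006174)·(65) + (+0.006130)·(-330) = 446.66 +0.401 -2.023 = 445.038 m.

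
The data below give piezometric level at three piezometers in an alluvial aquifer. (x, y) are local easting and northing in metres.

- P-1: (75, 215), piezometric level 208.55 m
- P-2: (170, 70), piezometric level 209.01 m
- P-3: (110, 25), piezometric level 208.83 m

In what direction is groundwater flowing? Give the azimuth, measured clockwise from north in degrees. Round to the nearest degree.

283°

Taking P-1 as reference: P-2−P-1 = (95, -145, +0.46); P-3−P-1 = (35, -190, +0.28).
Solve a·Δx + b·Δy = Δh: det = 95·(-190) − 35·(-145) = -12975.
∂h/∂x = [(+0.46)·(-190) − (+0.28)·(-145)] / -12975 = +0.003607
∂h/∂y = [95·(+0.28) − 35·(+0.46)] / -12975 = -0.0008092
Flow direction (−∇h) has components (-0.003607 E, +0.0008092 N).
Azimuth = atan2(E, N) = atan2(-0.003607, +0.0008092) = 282.6° ≈ 283°.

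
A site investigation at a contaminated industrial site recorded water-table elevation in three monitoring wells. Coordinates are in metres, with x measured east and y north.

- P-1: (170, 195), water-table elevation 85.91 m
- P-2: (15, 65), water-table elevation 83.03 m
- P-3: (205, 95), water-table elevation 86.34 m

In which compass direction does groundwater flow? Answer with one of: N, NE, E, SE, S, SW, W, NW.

Differences from P-1: to P-2 (Δx, Δy, Δh) = (-155, -130, -2.88); to P-3 = (35, -100, +0.43).
Solve a·Δx + b·Δy = Δh: det = (-155)·(-100) − 35·(-130) = 20050.
∂h/∂x = [(-2.88)·(-100) − (+0.43)·(-130)] / 20050 = +0.01715
∂h/∂y = [(-155)·(+0.43) − 35·(-2.88)] / 20050 = +0.001703
Flow = −∇h = (-0.01715 east, -0.001703 north), which points west.

W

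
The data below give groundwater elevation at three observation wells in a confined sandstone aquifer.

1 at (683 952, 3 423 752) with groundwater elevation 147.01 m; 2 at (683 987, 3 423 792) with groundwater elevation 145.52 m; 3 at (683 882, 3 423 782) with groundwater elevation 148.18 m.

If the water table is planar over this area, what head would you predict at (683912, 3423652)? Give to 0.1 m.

149.6 m

Three-point gradient (reference 1): Δ to 2 = (35, 40, -1.49), Δ to 3 = (-70, 30, +1.17).
∂h/∂x = -0.02377, ∂h/∂y = -0.01645 (det = 3850).
h(683912, 3423652) = 147.01 + (-0.02377)·(-40) + (-0.01645)·(-100) = 147.01 +0.951 +1.645 = 149.606 m.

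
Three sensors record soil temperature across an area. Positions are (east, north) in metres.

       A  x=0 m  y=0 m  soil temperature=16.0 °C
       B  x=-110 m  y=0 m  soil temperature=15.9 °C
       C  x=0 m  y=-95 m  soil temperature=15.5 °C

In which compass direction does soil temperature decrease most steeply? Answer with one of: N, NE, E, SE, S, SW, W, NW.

∂T/∂x = (15.9 − 16.0) / (-110 − 0) = +0.0009091
∂T/∂y = (15.5 − 16.0) / (-95 − 0) = +0.005263
Steepest decrease is along −∇f = (-0.0009091 E, -0.005263 N) → south.

S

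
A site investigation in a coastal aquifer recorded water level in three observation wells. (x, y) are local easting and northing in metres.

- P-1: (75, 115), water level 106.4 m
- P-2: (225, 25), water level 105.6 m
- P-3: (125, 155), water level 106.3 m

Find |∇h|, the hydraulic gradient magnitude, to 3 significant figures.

0.00457

With h = a·x + b·y + c and P-1 as origin, the differences give:
  150·a + (-90)·b = -0.8
  50·a + 40·b = -0.1
Eliminate b (×40 and ×(-90), subtract): 10500·a = -41.00 → a = ∂h/∂x = -0.003905
Back-substitute: b = ∂h/∂y = +0.002381.
|∇h| = √(-0.003905² + 0.002381²) = 0.004574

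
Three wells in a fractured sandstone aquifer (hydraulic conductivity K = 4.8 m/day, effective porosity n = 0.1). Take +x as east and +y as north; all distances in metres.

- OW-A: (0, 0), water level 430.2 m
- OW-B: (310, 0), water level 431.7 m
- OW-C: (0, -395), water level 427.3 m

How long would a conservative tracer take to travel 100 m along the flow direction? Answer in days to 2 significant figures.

240 days

∂h/∂x = (431.7 − 430.2) / (310 − 0) = +0.004839
∂h/∂y = (427.3 − 430.2) / (-395 − 0) = +0.007342
|∇h| = √(0.004839² + 0.007342²) = 0.008793
Seepage velocity v = K·i/n = 4.8 × 0.008793 / 0.1 = 0.4221 m/day.
t = 100 / 0.4221 = 236.9 days.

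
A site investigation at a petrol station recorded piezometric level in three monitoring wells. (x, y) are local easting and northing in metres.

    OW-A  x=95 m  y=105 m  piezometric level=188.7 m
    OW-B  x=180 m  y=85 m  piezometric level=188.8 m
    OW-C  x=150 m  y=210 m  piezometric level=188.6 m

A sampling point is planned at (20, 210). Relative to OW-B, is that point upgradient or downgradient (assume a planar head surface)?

With h = a·x + b·y + c and OW-A as origin, the differences give:
  85·a + (-20)·b = +0.1
  55·a + 105·b = -0.1
Eliminate b (×105 and ×(-20), subtract): 10025·a = 8.50 → a = ∂h/∂x = +0.0008479
Back-substitute: b = ∂h/∂y = -0.001397.
Head at (20, 210) = 188.7 + (+0.0008479)·(-75) + (-0.001397)·(105) = 188.49 m.
That is lower than the 188.8 m at OW-B, so the point is downgradient.

downgradient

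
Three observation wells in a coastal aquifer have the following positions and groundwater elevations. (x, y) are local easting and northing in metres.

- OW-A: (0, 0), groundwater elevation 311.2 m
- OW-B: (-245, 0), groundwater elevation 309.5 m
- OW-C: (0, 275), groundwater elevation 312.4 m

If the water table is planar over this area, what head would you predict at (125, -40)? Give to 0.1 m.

∂h/∂x = (309.5 − 311.2) / (-245 − 0) = +0.006939
∂h/∂y = (312.4 − 311.2) / (275 − 0) = +0.004364
h(125, -40) = 311.2 + (+0.006939)·(125) + (+0.004364)·(-40) = 311.2 +0.867 -0.175 = 311.893 m.

311.9 m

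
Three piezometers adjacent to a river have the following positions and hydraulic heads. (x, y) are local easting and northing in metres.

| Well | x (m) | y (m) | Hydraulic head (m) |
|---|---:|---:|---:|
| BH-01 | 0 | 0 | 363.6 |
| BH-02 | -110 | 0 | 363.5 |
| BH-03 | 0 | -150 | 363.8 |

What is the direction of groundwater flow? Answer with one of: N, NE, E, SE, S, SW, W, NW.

NW

∂h/∂x = (363.5 − 363.6) / (-110 − 0) = +0.0009091
∂h/∂y = (363.8 − 363.6) / (-150 − 0) = -0.001333
Flow = −∇h = (-0.0009091 east, +0.001333 north), which points northwest.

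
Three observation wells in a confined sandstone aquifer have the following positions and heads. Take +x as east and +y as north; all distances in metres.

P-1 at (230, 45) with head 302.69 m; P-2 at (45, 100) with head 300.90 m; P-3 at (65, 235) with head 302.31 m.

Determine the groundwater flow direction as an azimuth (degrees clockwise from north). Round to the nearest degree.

With h = a·x + b·y + c and P-1 as origin, the differences give:
  (-185)·a + 55·b = -1.79
  (-165)·a + 190·b = -0.38
Eliminate b (×190 and ×55, subtract): -26075·a = -319.200 → a = ∂h/∂x = +0.01224
Back-substitute: b = ∂h/∂y = +0.008631.
Flow direction (−∇h) has components (-0.01224 E, -0.008631 N).
Azimuth = atan2(E, N) = atan2(-0.01224, -0.008631) = 234.8° ≈ 235°.

235°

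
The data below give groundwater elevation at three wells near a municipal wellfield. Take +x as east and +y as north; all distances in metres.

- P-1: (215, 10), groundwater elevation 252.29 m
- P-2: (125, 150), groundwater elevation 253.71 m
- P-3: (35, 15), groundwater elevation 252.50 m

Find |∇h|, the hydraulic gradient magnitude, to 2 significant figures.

Differences from P-1: to P-2 (Δx, Δy, Δh) = (-90, 140, +1.42); to P-3 = (-180, 5, +0.21).
Determinant of the coordinate differences = (-90)·5 − (-180)·140 = 24750.
∂h/∂x = [(+1.42)·5 − (+0.21)·140] / 24750 = -0.0009010
∂h/∂y = [(-90)·(+0.21) − (-180)·(+1.42)] / 24750 = +0.009564
|∇h| = √(-0.0009010² + 0.009564²) = 0.009606

0.0096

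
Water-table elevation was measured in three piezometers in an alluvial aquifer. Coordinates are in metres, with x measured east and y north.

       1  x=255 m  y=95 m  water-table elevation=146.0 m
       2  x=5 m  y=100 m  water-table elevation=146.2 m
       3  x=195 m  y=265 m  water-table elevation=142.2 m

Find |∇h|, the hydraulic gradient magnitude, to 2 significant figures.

Three-point gradient (reference 1): Δ to 2 = (-250, 5, +0.2), Δ to 3 = (-60, 170, -3.8).
∂h/∂x = -0.001256, ∂h/∂y = -0.02280 (det = -42200).
|∇h| = √(-0.001256² + -0.02280²) = 0.02283

0.023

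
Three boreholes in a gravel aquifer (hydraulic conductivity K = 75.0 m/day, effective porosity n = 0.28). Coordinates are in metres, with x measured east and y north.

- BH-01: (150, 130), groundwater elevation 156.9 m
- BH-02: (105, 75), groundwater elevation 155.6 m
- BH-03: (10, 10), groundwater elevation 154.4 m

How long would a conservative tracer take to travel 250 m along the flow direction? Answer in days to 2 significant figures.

30 days

Three-point gradient (reference BH-01): Δ to BH-02 = (-45, -55, -1.3), Δ to BH-03 = (-140, -120, -2.5).
∂h/∂x = -0.008043, ∂h/∂y = +0.03022 (det = -2300).
|∇h| = √(-0.008043² + 0.03022²) = 0.03127
Seepage velocity v = K·i/n = 75.0 × 0.03127 / 0.28 = 8.376 m/day.
t = 250 / 8.376 = 29.85 days.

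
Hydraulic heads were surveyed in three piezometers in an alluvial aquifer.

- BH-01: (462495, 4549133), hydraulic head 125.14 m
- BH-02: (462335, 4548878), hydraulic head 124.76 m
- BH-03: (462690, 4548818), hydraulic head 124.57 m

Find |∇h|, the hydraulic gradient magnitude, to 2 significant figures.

Three-point gradient (reference BH-01): Δ to BH-02 = (-160, -255, -0.38), Δ to BH-03 = (195, -315, -0.57).
∂h/∂x = -0.0002562, ∂h/∂y = +0.001651 (det = 100125).
|∇h| = √(-0.0002562² + 0.001651²) = 0.001671

0.0017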